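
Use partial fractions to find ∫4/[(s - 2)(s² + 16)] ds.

Cover-up at s=2: P = 4/(2²+16) = 1/5. Coeff matching: Q = -1/5, R = -2/5. Decomposition: (1/5)/(s - 2) - ((1/5)s + 2/5)/(s² + 16). Integrate: linear → ln, quadratic → (1/2)ln + arctan: (1/5) ln|(s - 2)| - (1/10) ln(s² + 16) - (1/10) arctan(s/4) + C


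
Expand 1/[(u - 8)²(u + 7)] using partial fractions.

Cover-up at u=-7: γ = 1/(-7 - 8)² = 1/225. Cover-up at u=8: β = 1/(8 + 7) = 1/15. Comparing u² coeff: α = -γ = -1/225
Result: (-1/225)/(u - 8) + (1/15)/(u - 8)² + (1/225)/(u + 7)


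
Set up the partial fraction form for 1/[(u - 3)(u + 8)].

Distinct linear factors: α/(u - 3) + β/(u + 8)


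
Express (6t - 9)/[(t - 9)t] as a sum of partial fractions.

At t=9: α = (6·9 - 9)/(9 - 0) = 5. At t=0: β = (6·0 - 9)/(0 - 9) = 1
Result: 5/(t - 9) + 1/t


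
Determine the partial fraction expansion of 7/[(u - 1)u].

7/(u - 1)u = P/(u - 1) + Q/u. P = 7/(1 - 0) = 7, Q = 7/(0 - 1) = -7
Result: 7/(u - 1) - 7/u


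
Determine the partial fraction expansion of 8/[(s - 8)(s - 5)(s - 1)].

Using cover-up method: α = 8/21, β = -2/3, γ = 2/7
Result: (8/21)/(s - 8) - (2/3)/(s - 5) + (2/7)/(s - 1)


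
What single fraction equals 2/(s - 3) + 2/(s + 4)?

Common denominator (s - 3)(s + 4). Numerator: 2(s + 4) + 2(s - 3) = (2s + 8) + (2s - 6) = 4s + 2
Result: (4s + 2)/[(s - 3)(s + 4)]


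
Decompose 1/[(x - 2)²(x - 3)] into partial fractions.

Cover-up at x=3: γ = 1/(3 - 2)² = 1. Cover-up at x=2: β = 1/(2 - 3) = -1. Comparing x² coeff: α = -γ = -1
Result: -1/(x - 2) - 1/(x - 2)² + 1/(x - 3)


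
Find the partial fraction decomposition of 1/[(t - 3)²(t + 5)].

Cover-up at t=-5: γ = 1/(-5 - 3)² = 1/64. Cover-up at t=3: β = 1/(3 + 5) = 1/8. Comparing t² coeff: α = -γ = -1/64
Result: (-1/64)/(t - 3) + (1/8)/(t - 3)² + (1/64)/(t + 5)


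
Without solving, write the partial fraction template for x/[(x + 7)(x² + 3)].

Linear + irreducible quadratic: α/(x + 7) + (βx + γ)/(x² + 3)


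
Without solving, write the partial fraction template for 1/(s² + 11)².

Repeated quadratic factor: (Ps + Q)/(s² + 11) + (Rs + S)/(s² + 11)²


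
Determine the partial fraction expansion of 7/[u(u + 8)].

7/u(u + 8) = A/u + B/(u + 8). A = 7/(0 + 8) = 7/8, B = 7/(-8 - 0) = -7/8
Result: (7/8)/u - (7/8)/(u + 8)


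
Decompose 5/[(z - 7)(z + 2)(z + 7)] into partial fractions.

Using cover-up method: A = 5/126, B = -1/9, C = 1/14
Result: (5/126)/(z - 7) - (1/9)/(z + 2) + (1/14)/(z + 7)


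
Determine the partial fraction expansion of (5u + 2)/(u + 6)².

(5u + 2) = P(u + 6) + Q. At u = -6: Q = 5·(-6) + 2 = -28. Coeff of u: P = 5
Result: 5/(u + 6) - 28/(u + 6)²


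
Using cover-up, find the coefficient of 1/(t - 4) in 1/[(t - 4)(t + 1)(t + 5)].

Cover (t - 4), set t=4: 1/[(4 + 1)(4 + 5)] = 1/45


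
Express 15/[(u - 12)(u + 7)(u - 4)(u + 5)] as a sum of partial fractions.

Using Heaviside cover-up: (15/2584)/(u - 12) - (15/418)/(u + 7) - (5/264)/(u - 4) + (5/102)/(u + 5)


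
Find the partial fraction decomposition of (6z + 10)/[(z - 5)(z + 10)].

At z=5: A = (6·5 + 10)/(5 + 10) = 8/3. At z=-10: B = (6·(-10) + 10)/(-10 - 5) = 10/3
Result: (8/3)/(z - 5) + (10/3)/(z + 10)


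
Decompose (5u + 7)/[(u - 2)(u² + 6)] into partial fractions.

At u=2: P = (5·2 + 7)/(2² + 6) = 17/10. Q = -P = -17/10, R = 5 - 2·P = 8/5
Result: (17/10)/(u - 2) - ((17/10)u - 8/5)/(u² + 6)


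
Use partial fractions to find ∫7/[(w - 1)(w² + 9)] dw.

Cover-up at w=1: A = 7/(1²+9) = 7/10. Coeff matching: B = -7/10, C = -7/10. Decomposition: (7/10)/(w - 1) - ((7/10)w + 7/10)/(w² + 9). Integrate: linear → ln, quadratic → (1/2)ln + arctan: (7/10) ln|(w - 1)| - (7/20) ln(w² + 9) - (7/30) arctan(w/3) + C


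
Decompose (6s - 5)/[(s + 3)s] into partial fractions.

At s=-3: α = (6·(-3) - 5)/(-3 - 0) = 23/3. At s=0: β = (6·0 - 5)/(0 + 3) = -5/3
Result: (23/3)/(s + 3) - (5/3)/s


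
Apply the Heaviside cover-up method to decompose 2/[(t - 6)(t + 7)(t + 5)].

Cover (t - 6), t=6: P = 2/[(6 + 7)(6 + 5)] = 2/143. Cover (t + 7), t=-7: Q = 2/[(-7 - 6)(-7 + 5)] = 1/13. Cover (t + 5), t=-5: R = 2/[(-5 - 6)(-5 + 7)] = -1/11.
Result: (2/143)/(t - 6) + (1/13)/(t + 7) - (1/11)/(t + 5)


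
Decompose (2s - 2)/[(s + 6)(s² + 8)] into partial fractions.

At s=-6: P = (2·(-6) - 2)/((-6)² + 8) = -7/22. Q = -P = 7/22, R = 2 - (-6)·P = 1/11
Result: (-7/22)/(s + 6) + ((7/22)s + 1/11)/(s² + 8)


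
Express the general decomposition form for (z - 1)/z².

Repeated linear factor: P/z + Q/z²


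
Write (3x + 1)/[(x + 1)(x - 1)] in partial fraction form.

At x=-1: α = (3·(-1) + 1)/(-1 - 1) = 1. At x=1: β = (3·1 + 1)/(1 + 1) = 2
Result: 1/(x + 1) + 2/(x - 1)


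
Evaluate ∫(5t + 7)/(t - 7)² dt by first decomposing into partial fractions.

Decompose: P = 5, Q = 5·7 + 7 = 42, so (5t + 7)/(t - 7)² = 5/(t - 7) + 42/(t - 7)². Integrate: ∫ P/(t - 7) dt = 5 ln|(t - 7)|; ∫ Q/(t - 7)² dt = -42/(t - 7). Sum: 5 ln|(t - 7)| - 42/(t - 7) + C


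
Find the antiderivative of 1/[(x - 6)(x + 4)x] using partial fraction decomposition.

Cover-up: α = 1/60, β = 1/40, γ = -1/24. Decomposition: (1/60)/(x - 6) + (1/40)/(x + 4) - (1/24)/x. Integrate each term: (1/60) ln|(x - 6)| + (1/40) ln|(x + 4)| - (1/24) ln|x| + C


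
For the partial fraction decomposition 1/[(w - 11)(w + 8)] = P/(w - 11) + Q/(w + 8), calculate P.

Cover-up at w = 11: P = 1/(11 + 8) = 1/19


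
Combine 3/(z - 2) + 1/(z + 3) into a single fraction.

Common denominator (z - 2)(z + 3). Numerator: 3(z + 3) + 1(z - 2) = (3z + 9) + (z - 2) = 4z + 7
Result: (4z + 7)/[(z - 2)(z + 3)]


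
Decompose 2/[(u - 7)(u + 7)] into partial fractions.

2/(u - 7)(u + 7) = α/(u - 7) + β/(u + 7). α = 2/(7 + 7) = 1/7, β = 2/(-7 - 7) = -1/7
Result: (1/7)/(u - 7) - (1/7)/(u + 7)


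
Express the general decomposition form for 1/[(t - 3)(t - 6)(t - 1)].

Three distinct linear factors: P/(t - 3) + Q/(t - 6) + R/(t - 1)


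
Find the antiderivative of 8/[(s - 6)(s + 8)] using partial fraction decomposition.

Decompose: 8/[(s - 6)(s + 8)] = (4/7)/(s - 6) - (4/7)/(s + 8). Integrate each term: (4/7) ln|(s - 6)| - (4/7) ln|(s + 8)| + C


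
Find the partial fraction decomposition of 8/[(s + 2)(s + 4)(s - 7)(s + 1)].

Using Heaviside cover-up: (4/9)/(s + 2) - (4/33)/(s + 4) + (1/99)/(s - 7) - (1/3)/(s + 1)


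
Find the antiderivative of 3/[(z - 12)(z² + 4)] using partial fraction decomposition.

Cover-up at z=12: A = 3/(12²+4) = 3/148. Coeff matching: B = -3/148, C = -9/37. Decomposition: (3/148)/(z - 12) - ((3/148)z + 9/37)/(z² + 4). Integrate: linear → ln, quadratic → (1/2)ln + arctan: (3/148) ln|(z - 12)| - (3/296) ln(z² + 4) - (9/74) arctan(z/2) + C


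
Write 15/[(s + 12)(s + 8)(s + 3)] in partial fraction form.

Using cover-up method: P = 5/12, Q = -3/4, R = 1/3
Result: (5/12)/(s + 12) - (3/4)/(s + 8) + (1/3)/(s + 3)


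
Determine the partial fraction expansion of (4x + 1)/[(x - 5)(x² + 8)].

At x=5: P = (4·5 + 1)/(5² + 8) = 7/11. Q = -P = -7/11, R = 4 - 5·P = 9/11
Result: (7/11)/(x - 5) - ((7/11)x - 9/11)/(x² + 8)


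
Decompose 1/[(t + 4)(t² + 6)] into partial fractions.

Cover-up at t = -4: P = 1/((-4)² + 6) = 1/22. Then Q = -P = -1/22, R = -P·(0 - 4) = 2/11
Result: (1/22)/(t + 4) - ((1/22)t - 2/11)/(t² + 6)


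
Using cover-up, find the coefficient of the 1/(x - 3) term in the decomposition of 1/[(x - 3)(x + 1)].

Cover (x - 3), set x=3: 1/((x + 1) at x=3) = 1/(4) = 1/4


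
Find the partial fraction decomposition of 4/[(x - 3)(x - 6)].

4/(x - 3)(x - 6) = α/(x - 3) + β/(x - 6). α = 4/(3 - 6) = -4/3, β = 4/(6 - 3) = 4/3
Result: (-4/3)/(x - 3) + (4/3)/(x - 6)


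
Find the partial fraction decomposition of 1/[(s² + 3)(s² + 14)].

Coefficient matching gives α = γ = 0, β = 1/(14-3) = 1/11, δ = -β = -1/11
Result: (1/11)/(s² + 3) - (1/11)/(s² + 14)


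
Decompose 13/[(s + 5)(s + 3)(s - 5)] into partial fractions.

Using cover-up method: A = 13/20, B = -13/16, C = 13/80
Result: (13/20)/(s + 5) - (13/16)/(s + 3) + (13/80)/(s - 5)


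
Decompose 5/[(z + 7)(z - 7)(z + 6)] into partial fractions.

Using cover-up method: A = 5/14, B = 5/182, C = -5/13
Result: (5/14)/(z + 7) + (5/182)/(z - 7) - (5/13)/(z + 6)


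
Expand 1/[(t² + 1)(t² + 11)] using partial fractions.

Coefficient matching gives A = C = 0, B = 1/(11-1) = 1/10, D = -B = -1/10
Result: (1/10)/(t² + 1) - (1/10)/(t² + 11)


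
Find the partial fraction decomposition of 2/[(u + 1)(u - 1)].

2/(u + 1)(u - 1) = α/(u + 1) + β/(u - 1). α = 2/(-1 - 1) = -1, β = 2/(1 + 1) = 1
Result: -1/(u + 1) + 1/(u - 1)


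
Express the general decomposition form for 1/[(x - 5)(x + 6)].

Distinct linear factors: α/(x - 5) + β/(x + 6)


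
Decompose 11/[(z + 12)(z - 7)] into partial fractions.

11/(z + 12)(z - 7) = P/(z + 12) + Q/(z - 7). P = 11/(-12 - 7) = -11/19, Q = 11/(7 + 12) = 11/19
Result: (-11/19)/(z + 12) + (11/19)/(z - 7)


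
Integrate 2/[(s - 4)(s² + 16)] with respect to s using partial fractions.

Cover-up at s=4: α = 2/(4²+16) = 1/16. Coeff matching: β = -1/16, γ = -1/4. Decomposition: (1/16)/(s - 4) - ((1/16)s + 1/4)/(s² + 16). Integrate: linear → ln, quadratic → (1/2)ln + arctan: (1/16) ln|(s - 4)| - (1/32) ln(s² + 16) - (1/16) arctan(s/4) + C


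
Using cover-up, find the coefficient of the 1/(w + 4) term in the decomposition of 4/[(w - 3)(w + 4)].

Cover (w + 4), set w=-4: 4/((w - 3) at w=-4) = 4/(-7) = -4/7


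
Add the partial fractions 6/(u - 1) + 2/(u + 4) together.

Common denominator (u - 1)(u + 4). Numerator: 6(u + 4) + 2(u - 1) = (6u + 24) + (2u - 2) = 8u + 22
Result: (8u + 22)/[(u - 1)(u + 4)]


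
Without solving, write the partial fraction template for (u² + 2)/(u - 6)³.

Repeated linear factor (power 3): A/(u - 6) + B/(u - 6)² + C/(u - 6)³


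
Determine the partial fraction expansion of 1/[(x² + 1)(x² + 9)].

Coefficient matching gives α = γ = 0, β = 1/(9-1) = 1/8, δ = -β = -1/8
Result: (1/8)/(x² + 1) - (1/8)/(x² + 9)


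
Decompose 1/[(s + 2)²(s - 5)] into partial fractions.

Cover-up at s=5: C = 1/(5 + 2)² = 1/49. Cover-up at s=-2: B = 1/(-2 - 5) = -1/7. Comparing s² coeff: A = -C = -1/49
Result: (-1/49)/(s + 2) - (1/7)/(s + 2)² + (1/49)/(s - 5)


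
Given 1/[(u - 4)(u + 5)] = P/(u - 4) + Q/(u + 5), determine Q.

Cover-up at u = -5: Q = 1/(-5 - 4) = -1/9


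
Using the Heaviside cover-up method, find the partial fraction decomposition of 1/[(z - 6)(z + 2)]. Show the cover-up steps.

Cover (z - 6): set z=6, get α = 1/(6 + 2) = 1/8. Cover (z + 2): set z=-2, get β = 1/(-2 - 6) = -1/8.
Result: (1/8)/(z - 6) - (1/8)/(z + 2)


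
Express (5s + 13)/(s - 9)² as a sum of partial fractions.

(5s + 13) = α(s - 9) + β. At s = 9: β = 5·9 + 13 = 58. Coeff of s: α = 5
Result: 5/(s - 9) + 58/(s - 9)²


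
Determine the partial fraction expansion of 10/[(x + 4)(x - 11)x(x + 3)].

Using Heaviside cover-up: (-1/6)/(x + 4) + (1/231)/(x - 11) - (5/66)/x + (5/21)/(x + 3)


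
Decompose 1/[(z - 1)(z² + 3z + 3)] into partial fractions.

Cover-up at z = 1: A = 1/(1² + 3·1 + 3) = 1/7. Then B = -A = -1/7, C = -A·(3 + 1) = -4/7
Result: (1/7)/(z - 1) - ((1/7)z + 4/7)/(z² + 3z + 3)


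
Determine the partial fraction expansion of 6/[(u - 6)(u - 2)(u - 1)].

Using cover-up method: α = 3/10, β = -3/2, γ = 6/5
Result: (3/10)/(u - 6) - (3/2)/(u - 2) + (6/5)/(u - 1)


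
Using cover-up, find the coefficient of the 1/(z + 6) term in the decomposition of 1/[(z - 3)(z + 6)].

Cover (z + 6), set z=-6: 1/((z - 3) at z=-6) = 1/(-9) = -1/9


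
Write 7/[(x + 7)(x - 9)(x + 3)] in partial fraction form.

Using cover-up method: A = 7/64, B = 7/192, C = -7/48
Result: (7/64)/(x + 7) + (7/192)/(x - 9) - (7/48)/(x + 3)


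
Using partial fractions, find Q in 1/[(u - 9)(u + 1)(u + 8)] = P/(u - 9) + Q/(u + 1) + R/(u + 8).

Cover-up at u = -1: Q = 1/[(-1 - 9)(-1 + 8)] = 1/[(-10)(7)] = -1/70


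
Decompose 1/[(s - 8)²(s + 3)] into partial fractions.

Cover-up at s=-3: R = 1/(-3 - 8)² = 1/121. Cover-up at s=8: Q = 1/(8 + 3) = 1/11. Comparing s² coeff: P = -R = -1/121
Result: (-1/121)/(s - 8) + (1/11)/(s - 8)² + (1/121)/(s + 3)


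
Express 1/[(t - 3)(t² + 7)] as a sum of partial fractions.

Cover-up at t = 3: P = 1/(3² + 7) = 1/16. Then Q = -P = -1/16, R = -P·(0 + 3) = -3/16
Result: (1/16)/(t - 3) - ((1/16)t + 3/16)/(t² + 7)


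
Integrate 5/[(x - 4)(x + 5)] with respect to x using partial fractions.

Decompose: 5/[(x - 4)(x + 5)] = (5/9)/(x - 4) - (5/9)/(x + 5). Integrate each term: (5/9) ln|(x - 4)| - (5/9) ln|(x + 5)| + C


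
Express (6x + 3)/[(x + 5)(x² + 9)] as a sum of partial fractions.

At x=-5: A = (6·(-5) + 3)/((-5)² + 9) = -27/34. B = -A = 27/34, C = 6 - (-5)·A = 69/34
Result: (-27/34)/(x + 5) + ((27/34)x + 69/34)/(x² + 9)


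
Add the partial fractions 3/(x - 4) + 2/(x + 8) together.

Common denominator (x - 4)(x + 8). Numerator: 3(x + 8) + 2(x - 4) = (3x + 24) + (2x - 8) = 5x + 16
Result: (5x + 16)/[(x - 4)(x + 8)]


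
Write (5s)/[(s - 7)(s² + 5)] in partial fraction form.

At s=7: A = (5·7 + 0)/(7² + 5) = 35/54. B = -A = -35/54, C = 5 - 7·A = 25/54
Result: (35/54)/(s - 7) - ((35/54)s - 25/54)/(s² + 5)


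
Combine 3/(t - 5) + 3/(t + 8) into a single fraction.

Common denominator (t - 5)(t + 8). Numerator: 3(t + 8) + 3(t - 5) = (3t + 24) + (3t - 15) = 6t + 9
Result: (6t + 9)/[(t - 5)(t + 8)]


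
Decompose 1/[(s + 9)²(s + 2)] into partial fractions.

Cover-up at s=-2: γ = 1/(-2 + 9)² = 1/49. Cover-up at s=-9: β = 1/(-9 + 2) = -1/7. Comparing s² coeff: α = -γ = -1/49
Result: (-1/49)/(s + 9) - (1/7)/(s + 9)² + (1/49)/(s + 2)


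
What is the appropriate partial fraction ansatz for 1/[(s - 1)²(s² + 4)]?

Repeated linear + quadratic: A/(s - 1) + B/(s - 1)² + (Cs + D)/(s² + 4)


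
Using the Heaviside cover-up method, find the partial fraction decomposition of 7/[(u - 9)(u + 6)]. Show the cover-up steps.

Cover (u - 9): set u=9, get A = 7/(9 + 6) = 7/15. Cover (u + 6): set u=-6, get B = 7/(-6 - 9) = -7/15.
Result: (7/15)/(u - 9) - (7/15)/(u + 6)


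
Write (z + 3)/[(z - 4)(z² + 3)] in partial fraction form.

At z=4: A = (1·4 + 3)/(4² + 3) = 7/19. B = -A = -7/19, C = 1 - 4·A = -9/19
Result: (7/19)/(z - 4) - ((7/19)z + 9/19)/(z² + 3)


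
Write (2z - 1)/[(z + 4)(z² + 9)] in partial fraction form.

At z=-4: α = (2·(-4) - 1)/((-4)² + 9) = -9/25. β = -α = 9/25, γ = 2 - (-4)·α = 14/25
Result: (-9/25)/(z + 4) + ((9/25)z + 14/25)/(z² + 9)


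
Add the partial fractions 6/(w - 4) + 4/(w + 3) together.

Common denominator (w - 4)(w + 3). Numerator: 6(w + 3) + 4(w - 4) = (6w + 18) + (4w - 16) = 10w + 2
Result: (10w + 2)/[(w - 4)(w + 3)]


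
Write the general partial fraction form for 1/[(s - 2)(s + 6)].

Distinct linear factors: α/(s - 2) + β/(s + 6)


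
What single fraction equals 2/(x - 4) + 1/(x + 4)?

Common denominator (x - 4)(x + 4). Numerator: 2(x + 4) + 1(x - 4) = (2x + 8) + (x - 4) = 3x + 4
Result: (3x + 4)/[(x - 4)(x + 4)]


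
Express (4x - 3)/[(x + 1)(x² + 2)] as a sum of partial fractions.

At x=-1: A = (4·(-1) - 3)/((-1)² + 2) = -7/3. B = -A = 7/3, C = 4 - (-1)·A = 5/3
Result: (-7/3)/(x + 1) + ((7/3)x + 5/3)/(x² + 2)


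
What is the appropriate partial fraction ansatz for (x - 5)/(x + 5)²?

Repeated linear factor: α/(x + 5) + β/(x + 5)²


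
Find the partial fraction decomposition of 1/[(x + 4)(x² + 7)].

Cover-up at x = -4: α = 1/((-4)² + 7) = 1/23. Then β = -α = -1/23, γ = -α·(0 - 4) = 4/23
Result: (1/23)/(x + 4) - ((1/23)x - 4/23)/(x² + 7)


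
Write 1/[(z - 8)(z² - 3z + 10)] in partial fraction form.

Cover-up at z = 8: α = 1/(8² - 3·8 + 10) = 1/50. Then β = -α = -1/50, γ = -α·(-3 + 8) = -1/10
Result: (1/50)/(z - 8) - ((1/50)z + 1/10)/(z² - 3z + 10)


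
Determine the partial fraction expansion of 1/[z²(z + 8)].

Cover-up at z=-8: C = 1/(-8 - 0)² = 1/64. Cover-up at z=0: B = 1/(0 + 8) = 1/8. Comparing z² coeff: A = -C = -1/64
Result: (-1/64)/z + (1/8)/z² + (1/64)/(z + 8)


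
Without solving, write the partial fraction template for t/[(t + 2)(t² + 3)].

Linear + irreducible quadratic: P/(t + 2) + (Qt + R)/(t² + 3)


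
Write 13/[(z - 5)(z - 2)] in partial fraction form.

13/(z - 5)(z - 2) = α/(z - 5) + β/(z - 2). α = 13/(5 - 2) = 13/3, β = 13/(2 - 5) = -13/3
Result: (13/3)/(z - 5) - (13/3)/(z - 2)


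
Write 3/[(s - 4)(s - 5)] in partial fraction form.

3/(s - 4)(s - 5) = P/(s - 4) + Q/(s - 5). P = 3/(4 - 5) = -3, Q = 3/(5 - 4) = 3
Result: -3/(s - 4) + 3/(s - 5)


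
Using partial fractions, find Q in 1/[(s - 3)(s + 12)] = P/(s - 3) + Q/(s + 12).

Cover-up at s = -12: Q = 1/(-12 - 3) = -1/15


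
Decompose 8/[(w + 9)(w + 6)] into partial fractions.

8/(w + 9)(w + 6) = P/(w + 9) + Q/(w + 6). P = 8/(-9 + 6) = -8/3, Q = 8/(-6 + 9) = 8/3
Result: (-8/3)/(w + 9) + (8/3)/(w + 6)


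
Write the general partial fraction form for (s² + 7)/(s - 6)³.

Repeated linear factor (power 3): A/(s - 6) + B/(s - 6)² + C/(s - 6)³


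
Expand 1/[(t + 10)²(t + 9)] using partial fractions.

Cover-up at t=-9: R = 1/(-9 + 10)² = 1. Cover-up at t=-10: Q = 1/(-10 + 9) = -1. Comparing t² coeff: P = -R = -1
Result: -1/(t + 10) - 1/(t + 10)² + 1/(t + 9)


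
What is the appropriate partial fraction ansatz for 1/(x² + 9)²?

Repeated quadratic factor: (αx + β)/(x² + 9) + (γx + δ)/(x² + 9)²


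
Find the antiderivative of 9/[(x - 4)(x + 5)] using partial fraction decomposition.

Decompose: 9/[(x - 4)(x + 5)] = 1/(x - 4) - 1/(x + 5). Integrate each term: ln|(x - 4)| - ln|(x + 5)| + C


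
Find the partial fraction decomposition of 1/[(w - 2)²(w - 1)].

Cover-up at w=1: C = 1/(1 - 2)² = 1. Cover-up at w=2: B = 1/(2 - 1) = 1. Comparing w² coeff: A = -C = -1
Result: -1/(w - 2) + 1/(w - 2)² + 1/(w - 1)


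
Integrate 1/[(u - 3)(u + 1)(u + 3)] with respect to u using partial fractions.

Cover-up: P = 1/24, Q = -1/8, R = 1/12. Decomposition: (1/24)/(u - 3) - (1/8)/(u + 1) + (1/12)/(u + 3). Integrate each term: (1/24) ln|(u - 3)| - (1/8) ln|(u + 1)| + (1/12) ln|(u + 3)| + C


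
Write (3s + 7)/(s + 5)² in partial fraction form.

(3s + 7) = P(s + 5) + Q. At s = -5: Q = 3·(-5) + 7 = -8. Coeff of s: P = 3
Result: 3/(s + 5) - 8/(s + 5)²


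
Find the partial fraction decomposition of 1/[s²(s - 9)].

Cover-up at s=9: γ = 1/(9 - 0)² = 1/81. Cover-up at s=0: β = 1/(0 - 9) = -1/9. Comparing s² coeff: α = -γ = -1/81
Result: (-1/81)/s - (1/9)/s² + (1/81)/(s - 9)


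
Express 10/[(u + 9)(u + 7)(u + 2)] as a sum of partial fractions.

Using cover-up method: A = 5/7, B = -1, C = 2/7
Result: (5/7)/(u + 9) - 1/(u + 7) + (2/7)/(u + 2)


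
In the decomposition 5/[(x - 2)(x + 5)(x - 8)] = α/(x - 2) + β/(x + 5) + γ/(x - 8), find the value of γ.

Cover-up at x = 8: γ = 5/[(8 - 2)(8 + 5)] = 5/[(6)(13)] = 5/78


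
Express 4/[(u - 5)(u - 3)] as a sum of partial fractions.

4/(u - 5)(u - 3) = α/(u - 5) + β/(u - 3). α = 4/(5 - 3) = 2, β = 4/(3 - 5) = -2
Result: 2/(u - 5) - 2/(u - 3)


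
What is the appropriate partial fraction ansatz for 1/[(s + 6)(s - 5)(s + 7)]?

Three distinct linear factors: α/(s + 6) + β/(s - 5) + γ/(s + 7)


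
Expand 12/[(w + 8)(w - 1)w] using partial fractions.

Using cover-up method: α = 1/6, β = 4/3, γ = -3/2
Result: (1/6)/(w + 8) + (4/3)/(w - 1) - (3/2)/w


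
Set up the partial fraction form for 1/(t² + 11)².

Repeated quadratic factor: (αt + β)/(t² + 11) + (γt + δ)/(t² + 11)²


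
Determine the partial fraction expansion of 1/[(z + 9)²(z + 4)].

Cover-up at z=-4: C = 1/(-4 + 9)² = 1/25. Cover-up at z=-9: B = 1/(-9 + 4) = -1/5. Comparing z² coeff: A = -C = -1/25
Result: (-1/25)/(z + 9) - (1/5)/(z + 9)² + (1/25)/(z + 4)


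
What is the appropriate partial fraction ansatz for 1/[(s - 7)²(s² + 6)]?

Repeated linear + quadratic: A/(s - 7) + B/(s - 7)² + (Cs + D)/(s² + 6)


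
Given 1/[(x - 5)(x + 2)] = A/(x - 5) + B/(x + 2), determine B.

Cover-up at x = -2: B = 1/(-2 - 5) = -1/7


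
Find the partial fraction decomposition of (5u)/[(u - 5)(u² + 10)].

At u=5: α = (5·5 + 0)/(5² + 10) = 5/7. β = -α = -5/7, γ = 5 - 5·α = 10/7
Result: (5/7)/(u - 5) - ((5/7)u - 10/7)/(u² + 10)


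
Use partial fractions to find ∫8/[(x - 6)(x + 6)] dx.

Decompose: 8/[(x - 6)(x + 6)] = (2/3)/(x - 6) - (2/3)/(x + 6). Integrate each term: (2/3) ln|(x - 6)| - (2/3) ln|(x + 6)| + C


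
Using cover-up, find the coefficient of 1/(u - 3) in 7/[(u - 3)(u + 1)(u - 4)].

Cover (u - 3), set u=3: 7/[(3 + 1)(3 - 4)] = -7/4


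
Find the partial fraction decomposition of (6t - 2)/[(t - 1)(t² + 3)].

At t=1: P = (6·1 - 2)/(1² + 3) = 1. Q = -P = -1, R = 6 - 1·P = 5
Result: 1/(t - 1) - (t - 5)/(t² + 3)


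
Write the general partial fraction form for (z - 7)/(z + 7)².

Repeated linear factor: α/(z + 7) + β/(z + 7)²


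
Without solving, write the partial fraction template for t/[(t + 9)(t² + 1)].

Linear + irreducible quadratic: α/(t + 9) + (βt + γ)/(t² + 1)


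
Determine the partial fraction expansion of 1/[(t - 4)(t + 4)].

1/(t - 4)(t + 4) = α/(t - 4) + β/(t + 4). α = 1/(4 + 4) = 1/8, β = 1/(-4 - 4) = -1/8
Result: (1/8)/(t - 4) - (1/8)/(t + 4)


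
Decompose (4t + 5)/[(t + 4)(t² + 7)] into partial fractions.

At t=-4: P = (4·(-4) + 5)/((-4)² + 7) = -11/23. Q = -P = 11/23, R = 4 - (-4)·P = 48/23
Result: (-11/23)/(t + 4) + ((11/23)t + 48/23)/(t² + 7)


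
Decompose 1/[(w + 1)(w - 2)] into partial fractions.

1/(w + 1)(w - 2) = A/(w + 1) + B/(w - 2). A = 1/(-1 - 2) = -1/3, B = 1/(2 + 1) = 1/3
Result: (-1/3)/(w + 1) + (1/3)/(w - 2)


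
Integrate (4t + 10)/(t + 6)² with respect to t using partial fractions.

Decompose: P = 4, Q = 4·(-6) + 10 = -14, so (4t + 10)/(t + 6)² = 4/(t + 6) - 14/(t + 6)². Integrate: ∫ P/(t + 6) dt = 4 ln|(t + 6)|; ∫ Q/(t + 6)² dt = 14/(t + 6). Sum: 4 ln|(t + 6)| + 14/(t + 6) + C


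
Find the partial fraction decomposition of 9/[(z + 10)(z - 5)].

9/(z + 10)(z - 5) = P/(z + 10) + Q/(z - 5). P = 9/(-10 - 5) = -3/5, Q = 9/(5 + 10) = 3/5
Result: (-3/5)/(z + 10) + (3/5)/(z - 5)


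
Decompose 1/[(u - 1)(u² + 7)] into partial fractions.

Cover-up at u = 1: A = 1/(1² + 7) = 1/8. Then B = -A = -1/8, C = -A·(0 + 1) = -1/8
Result: (1/8)/(u - 1) - ((1/8)u + 1/8)/(u² + 7)


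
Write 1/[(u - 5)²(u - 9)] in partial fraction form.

Cover-up at u=9: C = 1/(9 - 5)² = 1/16. Cover-up at u=5: B = 1/(5 - 9) = -1/4. Comparing u² coeff: A = -C = -1/16
Result: (-1/16)/(u - 5) - (1/4)/(u - 5)² + (1/16)/(u - 9)


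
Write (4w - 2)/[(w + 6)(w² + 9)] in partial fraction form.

At w=-6: P = (4·(-6) - 2)/((-6)² + 9) = -26/45. Q = -P = 26/45, R = 4 - (-6)·P = 8/15
Result: (-26/45)/(w + 6) + ((26/45)w + 8/15)/(w² + 9)


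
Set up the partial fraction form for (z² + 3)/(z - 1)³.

Repeated linear factor (power 3): A/(z - 1) + B/(z - 1)² + C/(z - 1)³


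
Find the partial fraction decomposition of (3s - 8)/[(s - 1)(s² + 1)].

At s=1: P = (3·1 - 8)/(1² + 1) = -5/2. Q = -P = 5/2, R = 3 - 1·P = 11/2
Result: (-5/2)/(s - 1) + ((5/2)s + 11/2)/(s² + 1)


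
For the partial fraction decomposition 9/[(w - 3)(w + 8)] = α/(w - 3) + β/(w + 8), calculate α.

Cover-up at w = 3: α = 9/(3 + 8) = 9/11


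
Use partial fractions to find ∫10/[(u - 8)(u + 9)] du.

Decompose: 10/[(u - 8)(u + 9)] = (10/17)/(u - 8) - (10/17)/(u + 9). Integrate each term: (10/17) ln|(u - 8)| - (10/17) ln|(u + 9)| + C


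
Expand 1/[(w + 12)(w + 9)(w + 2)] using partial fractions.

Using cover-up method: P = 1/30, Q = -1/21, R = 1/70
Result: (1/30)/(w + 12) - (1/21)/(w + 9) + (1/70)/(w + 2)


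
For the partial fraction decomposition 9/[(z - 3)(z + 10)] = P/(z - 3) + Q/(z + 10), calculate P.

Cover-up at z = 3: P = 9/(3 + 10) = 9/13


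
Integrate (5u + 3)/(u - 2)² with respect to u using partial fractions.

Decompose: A = 5, B = 5·2 + 3 = 13, so (5u + 3)/(u - 2)² = 5/(u - 2) + 13/(u - 2)². Integrate: ∫ A/(u - 2) du = 5 ln|(u - 2)|; ∫ B/(u - 2)² du = -13/(u - 2). Sum: 5 ln|(u - 2)| - 13/(u - 2) + C


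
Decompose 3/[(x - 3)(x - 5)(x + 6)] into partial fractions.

Using cover-up method: A = -1/6, B = 3/22, C = 1/33
Result: (-1/6)/(x - 3) + (3/22)/(x - 5) + (1/33)/(x + 6)


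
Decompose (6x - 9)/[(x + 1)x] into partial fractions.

At x=-1: α = (6·(-1) - 9)/(-1 - 0) = 15. At x=0: β = (6·0 - 9)/(0 + 1) = -9
Result: 15/(x + 1) - 9/x


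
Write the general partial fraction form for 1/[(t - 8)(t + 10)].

Distinct linear factors: α/(t - 8) + β/(t + 10)


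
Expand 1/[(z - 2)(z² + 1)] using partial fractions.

Cover-up at z = 2: P = 1/(2² + 1) = 1/5. Then Q = -P = -1/5, R = -P·(0 + 2) = -2/5
Result: (1/5)/(z - 2) - ((1/5)z + 2/5)/(z² + 1)


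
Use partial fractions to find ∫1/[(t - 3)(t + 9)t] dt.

Cover-up: A = 1/36, B = 1/108, C = -1/27. Decomposition: (1/36)/(t - 3) + (1/108)/(t + 9) - (1/27)/t. Integrate each term: (1/36) ln|(t - 3)| + (1/108) ln|(t + 9)| - (1/27) ln|t| + C


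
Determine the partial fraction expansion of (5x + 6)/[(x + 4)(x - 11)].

At x=-4: P = (5·(-4) + 6)/(-4 - 11) = 14/15. At x=11: Q = (5·11 + 6)/(11 + 4) = 61/15
Result: (14/15)/(x + 4) + (61/15)/(x - 11)


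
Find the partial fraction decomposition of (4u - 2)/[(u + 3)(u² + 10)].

At u=-3: A = (4·(-3) - 2)/((-3)² + 10) = -14/19. B = -A = 14/19, C = 4 - (-3)·A = 34/19
Result: (-14/19)/(u + 3) + ((14/19)u + 34/19)/(u² + 10)


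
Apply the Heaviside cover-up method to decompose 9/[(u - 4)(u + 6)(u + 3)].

Cover (u - 4), u=4: A = 9/[(4 + 6)(4 + 3)] = 9/70. Cover (u + 6), u=-6: B = 9/[(-6 - 4)(-6 + 3)] = 3/10. Cover (u + 3), u=-3: C = 9/[(-3 - 4)(-3 + 6)] = -3/7.
Result: (9/70)/(u - 4) + (3/10)/(u + 6) - (3/7)/(u + 3)


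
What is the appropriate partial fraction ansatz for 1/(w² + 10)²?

Repeated quadratic factor: (Pw + Q)/(w² + 10) + (Rw + S)/(w² + 10)²


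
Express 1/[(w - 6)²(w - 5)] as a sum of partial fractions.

Cover-up at w=5: R = 1/(5 - 6)² = 1. Cover-up at w=6: Q = 1/(6 - 5) = 1. Comparing w² coeff: P = -R = -1
Result: -1/(w - 6) + 1/(w - 6)² + 1/(w - 5)


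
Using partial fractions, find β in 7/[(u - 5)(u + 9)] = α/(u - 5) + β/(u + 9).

Cover-up at u = -9: β = 7/(-9 - 5) = -7/14 = -1/2


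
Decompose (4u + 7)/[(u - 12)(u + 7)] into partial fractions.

At u=12: P = (4·12 + 7)/(12 + 7) = 55/19. At u=-7: Q = (4·(-7) + 7)/(-7 - 12) = 21/19
Result: (55/19)/(u - 12) + (21/19)/(u + 7)


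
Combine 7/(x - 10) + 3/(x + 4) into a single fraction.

Common denominator (x - 10)(x + 4). Numerator: 7(x + 4) + 3(x - 10) = (7x + 28) + (3x - 30) = 10x - 2
Result: (10x - 2)/[(x - 10)(x + 4)]


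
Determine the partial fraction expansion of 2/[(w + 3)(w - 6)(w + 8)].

Using cover-up method: α = -2/45, β = 1/63, γ = 1/35
Result: (-2/45)/(w + 3) + (1/63)/(w - 6) + (1/35)/(w + 8)


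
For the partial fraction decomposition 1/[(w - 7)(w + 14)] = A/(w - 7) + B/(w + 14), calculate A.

Cover-up at w = 7: A = 1/(7 + 14) = 1/21


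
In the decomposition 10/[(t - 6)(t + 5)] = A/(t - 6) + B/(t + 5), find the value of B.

Cover-up at t = -5: B = 10/(-5 - 6) = -10/11


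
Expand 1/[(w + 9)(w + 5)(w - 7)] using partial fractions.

Using cover-up method: α = 1/64, β = -1/48, γ = 1/192
Result: (1/64)/(w + 9) - (1/48)/(w + 5) + (1/192)/(w - 7)


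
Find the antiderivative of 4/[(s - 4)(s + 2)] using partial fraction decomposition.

Decompose: 4/[(s - 4)(s + 2)] = (2/3)/(s - 4) - (2/3)/(s + 2). Integrate each term: (2/3) ln|(s - 4)| - (2/3) ln|(s + 2)| + C


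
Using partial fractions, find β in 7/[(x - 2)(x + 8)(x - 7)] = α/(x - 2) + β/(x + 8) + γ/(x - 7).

Cover-up at x = -8: β = 7/[(-8 - 2)(-8 - 7)] = 7/[(-10)(-15)] = 7/150


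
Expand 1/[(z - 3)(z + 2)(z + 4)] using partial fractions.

Using cover-up method: P = 1/35, Q = -1/10, R = 1/14
Result: (1/35)/(z - 3) - (1/10)/(z + 2) + (1/14)/(z + 4)


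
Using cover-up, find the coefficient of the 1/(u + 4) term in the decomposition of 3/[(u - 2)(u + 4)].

Cover (u + 4), set u=-4: 3/((u - 2) at u=-4) = 3/(-6) = -1/2


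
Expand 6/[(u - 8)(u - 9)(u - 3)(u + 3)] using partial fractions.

Using Heaviside cover-up: (-6/55)/(u - 8) + (1/12)/(u - 9) + (1/30)/(u - 3) - (1/132)/(u + 3)


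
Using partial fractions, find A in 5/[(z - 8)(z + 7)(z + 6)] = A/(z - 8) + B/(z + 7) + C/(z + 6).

Cover-up at z = 8: A = 5/[(8 + 7)(8 + 6)] = 5/[(15)(14)] = 5/210 = 1/42


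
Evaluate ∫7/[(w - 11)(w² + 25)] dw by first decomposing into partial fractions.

Cover-up at w=11: A = 7/(11²+25) = 7/146. Coeff matching: B = -7/146, C = -77/146. Decomposition: (7/146)/(w - 11) - ((7/146)w + 77/146)/(w² + 25). Integrate: linear → ln, quadratic → (1/2)ln + arctan: (7/146) ln|(w - 11)| - (7/292) ln(w² + 25) - (77/730) arctan(w/5) + C


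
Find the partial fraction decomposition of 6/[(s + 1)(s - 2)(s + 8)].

Using cover-up method: P = -2/7, Q = 1/5, R = 3/35
Result: (-2/7)/(s + 1) + (1/5)/(s - 2) + (3/35)/(s + 8)


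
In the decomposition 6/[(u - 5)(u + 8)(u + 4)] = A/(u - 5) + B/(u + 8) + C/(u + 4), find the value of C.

Cover-up at u = -4: C = 6/[(-4 - 5)(-4 + 8)] = 6/[(-9)(4)] = -6/36 = -1/6


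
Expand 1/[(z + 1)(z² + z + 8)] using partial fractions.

Cover-up at z = -1: A = 1/((-1)² + 1·(-1) + 8) = 1/8. Then B = -A = -1/8, C = -A·(1 - 1) = 0
Result: (1/8)/(z + 1) - ((1/8)z)/(z² + z + 8)


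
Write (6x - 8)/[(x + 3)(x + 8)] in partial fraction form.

At x=-3: α = (6·(-3) - 8)/(-3 + 8) = -26/5. At x=-8: β = (6·(-8) - 8)/(-8 + 3) = 56/5
Result: (-26/5)/(x + 3) + (56/5)/(x + 8)


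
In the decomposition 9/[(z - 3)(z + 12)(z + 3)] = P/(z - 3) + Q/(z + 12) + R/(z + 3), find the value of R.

Cover-up at z = -3: R = 9/[(-3 - 3)(-3 + 12)] = 9/[(-6)(9)] = -9/54 = -1/6


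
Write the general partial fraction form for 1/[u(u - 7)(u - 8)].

Three distinct linear factors: α/u + β/(u - 7) + γ/(u - 8)


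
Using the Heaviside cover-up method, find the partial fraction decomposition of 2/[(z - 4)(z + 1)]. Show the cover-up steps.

Cover (z - 4): set z=4, get α = 2/(4 + 1) = 2/5. Cover (z + 1): set z=-1, get β = 2/(-1 - 4) = -2/5.
Result: (2/5)/(z - 4) - (2/5)/(z + 1)


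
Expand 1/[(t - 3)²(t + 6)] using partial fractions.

Cover-up at t=-6: C = 1/(-6 - 3)² = 1/81. Cover-up at t=3: B = 1/(3 + 6) = 1/9. Comparing t² coeff: A = -C = -1/81
Result: (-1/81)/(t - 3) + (1/9)/(t - 3)² + (1/81)/(t + 6)


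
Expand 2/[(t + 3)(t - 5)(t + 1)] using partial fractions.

Using cover-up method: A = 1/8, B = 1/24, C = -1/6
Result: (1/8)/(t + 3) + (1/24)/(t - 5) - (1/6)/(t + 1)


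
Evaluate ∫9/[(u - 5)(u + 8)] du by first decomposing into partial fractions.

Decompose: 9/[(u - 5)(u + 8)] = (9/13)/(u - 5) - (9/13)/(u + 8). Integrate each term: (9/13) ln|(u - 5)| - (9/13) ln|(u + 8)| + C


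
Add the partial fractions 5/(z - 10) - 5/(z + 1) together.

Common denominator (z - 10)(z + 1). Numerator: 5(z + 1) - 5(z - 10) = (5z + 5) - (5z - 50) = 55
Result: (55)/[(z - 10)(z + 1)]


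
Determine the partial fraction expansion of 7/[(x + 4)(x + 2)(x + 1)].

Using cover-up method: A = 7/6, B = -7/2, C = 7/3
Result: (7/6)/(x + 4) - (7/2)/(x + 2) + (7/3)/(x + 1)


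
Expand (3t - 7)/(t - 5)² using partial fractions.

(3t - 7) = α(t - 5) + β. At t = 5: β = 3·5 - 7 = 8. Coeff of t: α = 3
Result: 3/(t - 5) + 8/(t - 5)²


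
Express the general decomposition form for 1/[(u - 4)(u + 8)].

Distinct linear factors: P/(u - 4) + Q/(u + 8)


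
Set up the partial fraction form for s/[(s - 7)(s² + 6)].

Linear + irreducible quadratic: P/(s - 7) + (Qs + R)/(s² + 6)


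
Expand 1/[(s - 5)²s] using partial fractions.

Cover-up at s=0: R = 1/(0 - 5)² = 1/25. Cover-up at s=5: Q = 1/(5 - 0) = 1/5. Comparing s² coeff: P = -R = -1/25
Result: (-1/25)/(s - 5) + (1/5)/(s - 5)² + (1/25)/s


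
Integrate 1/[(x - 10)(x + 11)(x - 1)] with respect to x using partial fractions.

Cover-up: A = 1/189, B = 1/252, C = -1/108. Decomposition: (1/189)/(x - 10) + (1/252)/(x + 11) - (1/108)/(x - 1). Integrate each term: (1/189) ln|(x - 10)| + (1/252) ln|(x + 11)| - (1/108) ln|(x - 1)| + C


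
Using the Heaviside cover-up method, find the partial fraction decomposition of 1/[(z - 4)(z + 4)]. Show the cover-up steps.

Cover (z - 4): set z=4, get α = 1/(4 + 4) = 1/8. Cover (z + 4): set z=-4, get β = 1/(-4 - 4) = -1/8.
Result: (1/8)/(z - 4) - (1/8)/(z + 4)


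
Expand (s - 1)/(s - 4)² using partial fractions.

(s - 1) = P(s - 4) + Q. At s = 4: Q = 1·4 - 1 = 3. Coeff of s: P = 1
Result: 1/(s - 4) + 3/(s - 4)²


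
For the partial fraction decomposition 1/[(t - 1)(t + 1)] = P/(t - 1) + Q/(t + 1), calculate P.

Cover-up at t = 1: P = 1/(1 + 1) = 1/2


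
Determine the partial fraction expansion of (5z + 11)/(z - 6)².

(5z + 11) = A(z - 6) + B. At z = 6: B = 5·6 + 11 = 41. Coeff of z: A = 5
Result: 5/(z - 6) + 41/(z - 6)²


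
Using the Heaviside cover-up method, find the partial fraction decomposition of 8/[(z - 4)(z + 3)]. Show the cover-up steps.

Cover (z - 4): set z=4, get A = 8/(4 + 3) = 8/7. Cover (z + 3): set z=-3, get B = 8/(-3 - 4) = -8/7.
Result: (8/7)/(z - 4) - (8/7)/(z + 3)


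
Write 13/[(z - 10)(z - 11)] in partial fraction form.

13/(z - 10)(z - 11) = A/(z - 10) + B/(z - 11). A = 13/(10 - 11) = -13, B = 13/(11 - 10) = 13
Result: -13/(z - 10) + 13/(z - 11)


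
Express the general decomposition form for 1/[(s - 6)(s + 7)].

Distinct linear factors: α/(s - 6) + β/(s + 7)


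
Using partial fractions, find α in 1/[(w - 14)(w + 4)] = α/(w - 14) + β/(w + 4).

Cover-up at w = 14: α = 1/(14 + 4) = 1/18


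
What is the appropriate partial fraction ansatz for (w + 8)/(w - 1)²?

Repeated linear factor: A/(w - 1) + B/(w - 1)²


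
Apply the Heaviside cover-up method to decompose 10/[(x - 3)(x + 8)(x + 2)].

Cover (x - 3), x=3: α = 10/[(3 + 8)(3 + 2)] = 2/11. Cover (x + 8), x=-8: β = 10/[(-8 - 3)(-8 + 2)] = 5/33. Cover (x + 2), x=-2: γ = 10/[(-2 - 3)(-2 + 8)] = -1/3.
Result: (2/11)/(x - 3) + (5/33)/(x + 8) - (1/3)/(x + 2)


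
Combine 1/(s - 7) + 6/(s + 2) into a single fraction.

Common denominator (s - 7)(s + 2). Numerator: 1(s + 2) + 6(s - 7) = (s + 2) + (6s - 42) = 7s - 40
Result: (7s - 40)/[(s - 7)(s + 2)]


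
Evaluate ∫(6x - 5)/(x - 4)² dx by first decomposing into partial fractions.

Decompose: A = 6, B = 6·4 - 5 = 19, so (6x - 5)/(x - 4)² = 6/(x - 4) + 19/(x - 4)². Integrate: ∫ A/(x - 4) dx = 6 ln|(x - 4)|; ∫ B/(x - 4)² dx = -19/(x - 4). Sum: 6 ln|(x - 4)| - 19/(x - 4) + C


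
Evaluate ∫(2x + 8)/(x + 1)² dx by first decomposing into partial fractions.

Decompose: α = 2, β = 2·(-1) + 8 = 6, so (2x + 8)/(x + 1)² = 2/(x + 1) + 6/(x + 1)². Integrate: ∫ α/(x + 1) dx = 2 ln|(x + 1)|; ∫ β/(x + 1)² dx = -6/(x + 1). Sum: 2 ln|(x + 1)| - 6/(x + 1) + C


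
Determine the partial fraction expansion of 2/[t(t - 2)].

2/t(t - 2) = α/t + β/(t - 2). α = 2/(0 - 2) = -1, β = 2/(2 - 0) = 1
Result: -1/t + 1/(t - 2)


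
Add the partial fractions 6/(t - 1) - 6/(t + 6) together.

Common denominator (t - 1)(t + 6). Numerator: 6(t + 6) - 6(t - 1) = (6t + 36) - (6t - 6) = 42
Result: (42)/[(t - 1)(t + 6)]


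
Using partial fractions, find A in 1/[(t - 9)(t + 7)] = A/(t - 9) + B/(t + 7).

Cover-up at t = 9: A = 1/(9 + 7) = 1/16


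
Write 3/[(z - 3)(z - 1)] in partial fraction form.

3/(z - 3)(z - 1) = α/(z - 3) + β/(z - 1). α = 3/(3 - 1) = 3/2, β = 3/(1 - 3) = -3/2
Result: (3/2)/(z - 3) - (3/2)/(z - 1)


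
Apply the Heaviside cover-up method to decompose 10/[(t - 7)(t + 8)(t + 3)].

Cover (t - 7), t=7: A = 10/[(7 + 8)(7 + 3)] = 1/15. Cover (t + 8), t=-8: B = 10/[(-8 - 7)(-8 + 3)] = 2/15. Cover (t + 3), t=-3: C = 10/[(-3 - 7)(-3 + 8)] = -1/5.
Result: (1/15)/(t - 7) + (2/15)/(t + 8) - (1/5)/(t + 3)


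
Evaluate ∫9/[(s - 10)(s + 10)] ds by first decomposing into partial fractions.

Decompose: 9/[(s - 10)(s + 10)] = (9/20)/(s - 10) - (9/20)/(s + 10). Integrate each term: (9/20) ln|(s - 10)| - (9/20) ln|(s + 10)| + C


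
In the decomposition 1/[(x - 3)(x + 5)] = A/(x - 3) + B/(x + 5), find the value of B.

Cover-up at x = -5: B = 1/(-5 - 3) = -1/8


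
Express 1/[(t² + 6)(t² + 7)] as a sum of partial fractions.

Coefficient matching gives A = C = 0, B = 1/(7-6) = 1, D = -B = -1
Result: 1/(t² + 6) - 1/(t² + 7)


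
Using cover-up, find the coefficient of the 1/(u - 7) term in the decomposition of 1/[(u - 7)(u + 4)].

Cover (u - 7), set u=7: 1/((u + 4) at u=7) = 1/(11) = 1/11


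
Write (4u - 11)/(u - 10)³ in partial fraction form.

(4u - 11) = P(u - 10)² + Q(u - 10) + R. At u = 10: R = 4·10 - 11 = 29. Coefficients: P = 0, Q = 4
Result: 4/(u - 10)² + 29/(u - 10)³


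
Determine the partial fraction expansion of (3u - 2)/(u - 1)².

(3u - 2) = P(u - 1) + Q. At u = 1: Q = 3·1 - 2 = 1. Coeff of u: P = 3
Result: 3/(u - 1) + 1/(u - 1)²


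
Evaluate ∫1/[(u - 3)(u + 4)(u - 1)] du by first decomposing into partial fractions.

Cover-up: P = 1/14, Q = 1/35, R = -1/10. Decomposition: (1/14)/(u - 3) + (1/35)/(u + 4) - (1/10)/(u - 1). Integrate each term: (1/14) ln|(u - 3)| + (1/35) ln|(u + 4)| - (1/10) ln|(u - 1)| + C


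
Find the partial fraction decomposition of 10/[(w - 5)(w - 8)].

10/(w - 5)(w - 8) = P/(w - 5) + Q/(w - 8). P = 10/(5 - 8) = -10/3, Q = 10/(8 - 5) = 10/3
Result: (-10/3)/(w - 5) + (10/3)/(w - 8)


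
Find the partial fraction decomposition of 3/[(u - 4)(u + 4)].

3/(u - 4)(u + 4) = P/(u - 4) + Q/(u + 4). P = 3/(4 + 4) = 3/8, Q = 3/(-4 - 4) = -3/8
Result: (3/8)/(u - 4) - (3/8)/(u + 4)


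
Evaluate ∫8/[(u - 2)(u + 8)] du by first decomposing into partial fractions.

Decompose: 8/[(u - 2)(u + 8)] = (4/5)/(u - 2) - (4/5)/(u + 8). Integrate each term: (4/5) ln|(u - 2)| - (4/5) ln|(u + 8)| + C


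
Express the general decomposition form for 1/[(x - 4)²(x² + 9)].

Repeated linear + quadratic: α/(x - 4) + β/(x - 4)² + (γx + δ)/(x² + 9)


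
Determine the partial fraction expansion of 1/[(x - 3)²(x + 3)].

Cover-up at x=-3: C = 1/(-3 - 3)² = 1/36. Cover-up at x=3: B = 1/(3 + 3) = 1/6. Comparing x² coeff: A = -C = -1/36
Result: (-1/36)/(x - 3) + (1/6)/(x - 3)² + (1/36)/(x + 3)


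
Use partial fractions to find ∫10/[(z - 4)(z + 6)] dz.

Decompose: 10/[(z - 4)(z + 6)] = 1/(z - 4) - 1/(z + 6). Integrate each term: ln|(z - 4)| - ln|(z + 6)| + C


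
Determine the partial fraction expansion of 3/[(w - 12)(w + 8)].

3/(w - 12)(w + 8) = A/(w - 12) + B/(w + 8). A = 3/(12 + 8) = 3/20, B = 3/(-8 - 12) = -3/20
Result: (3/20)/(w - 12) - (3/20)/(w + 8)


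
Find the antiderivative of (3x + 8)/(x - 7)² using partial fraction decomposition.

Decompose: A = 3, B = 3·7 + 8 = 29, so (3x + 8)/(x - 7)² = 3/(x - 7) + 29/(x - 7)². Integrate: ∫ A/(x - 7) dx = 3 ln|(x - 7)|; ∫ B/(x - 7)² dx = -29/(x - 7). Sum: 3 ln|(x - 7)| - 29/(x - 7) + C


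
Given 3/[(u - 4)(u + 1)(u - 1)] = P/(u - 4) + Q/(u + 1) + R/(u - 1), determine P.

Cover-up at u = 4: P = 3/[(4 + 1)(4 - 1)] = 3/[(5)(3)] = 3/15 = 1/5
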